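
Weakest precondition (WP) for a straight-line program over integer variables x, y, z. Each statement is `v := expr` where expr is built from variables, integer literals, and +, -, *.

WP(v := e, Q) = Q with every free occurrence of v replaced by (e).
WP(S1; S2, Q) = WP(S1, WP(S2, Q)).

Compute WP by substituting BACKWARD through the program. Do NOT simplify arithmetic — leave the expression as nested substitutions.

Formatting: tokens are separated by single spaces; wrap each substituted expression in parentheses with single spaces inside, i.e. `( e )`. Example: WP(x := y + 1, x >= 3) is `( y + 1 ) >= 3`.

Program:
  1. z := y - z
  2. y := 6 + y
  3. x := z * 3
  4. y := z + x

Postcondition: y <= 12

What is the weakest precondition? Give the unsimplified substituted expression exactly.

Answer: ( ( y - z ) + ( ( y - z ) * 3 ) ) <= 12

Derivation:
post: y <= 12
stmt 4: y := z + x  -- replace 1 occurrence(s) of y with (z + x)
  => ( z + x ) <= 12
stmt 3: x := z * 3  -- replace 1 occurrence(s) of x with (z * 3)
  => ( z + ( z * 3 ) ) <= 12
stmt 2: y := 6 + y  -- replace 0 occurrence(s) of y with (6 + y)
  => ( z + ( z * 3 ) ) <= 12
stmt 1: z := y - z  -- replace 2 occurrence(s) of z with (y - z)
  => ( ( y - z ) + ( ( y - z ) * 3 ) ) <= 12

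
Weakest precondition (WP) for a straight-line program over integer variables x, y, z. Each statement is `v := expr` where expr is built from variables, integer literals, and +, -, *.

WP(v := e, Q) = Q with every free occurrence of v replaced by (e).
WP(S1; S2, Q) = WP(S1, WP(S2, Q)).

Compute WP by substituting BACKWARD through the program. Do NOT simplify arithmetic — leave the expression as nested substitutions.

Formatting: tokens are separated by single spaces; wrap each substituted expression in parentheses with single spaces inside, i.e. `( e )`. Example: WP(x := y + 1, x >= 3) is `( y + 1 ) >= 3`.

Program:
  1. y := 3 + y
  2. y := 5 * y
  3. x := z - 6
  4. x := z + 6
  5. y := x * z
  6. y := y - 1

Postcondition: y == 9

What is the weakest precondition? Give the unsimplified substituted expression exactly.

post: y == 9
stmt 6: y := y - 1  -- replace 1 occurrence(s) of y with (y - 1)
  => ( y - 1 ) == 9
stmt 5: y := x * z  -- replace 1 occurrence(s) of y with (x * z)
  => ( ( x * z ) - 1 ) == 9
stmt 4: x := z + 6  -- replace 1 occurrence(s) of x with (z + 6)
  => ( ( ( z + 6 ) * z ) - 1 ) == 9
stmt 3: x := z - 6  -- replace 0 occurrence(s) of x with (z - 6)
  => ( ( ( z + 6 ) * z ) - 1 ) == 9
stmt 2: y := 5 * y  -- replace 0 occurrence(s) of y with (5 * y)
  => ( ( ( z + 6 ) * z ) - 1 ) == 9
stmt 1: y := 3 + y  -- replace 0 occurrence(s) of y with (3 + y)
  => ( ( ( z + 6 ) * z ) - 1 ) == 9

Answer: ( ( ( z + 6 ) * z ) - 1 ) == 9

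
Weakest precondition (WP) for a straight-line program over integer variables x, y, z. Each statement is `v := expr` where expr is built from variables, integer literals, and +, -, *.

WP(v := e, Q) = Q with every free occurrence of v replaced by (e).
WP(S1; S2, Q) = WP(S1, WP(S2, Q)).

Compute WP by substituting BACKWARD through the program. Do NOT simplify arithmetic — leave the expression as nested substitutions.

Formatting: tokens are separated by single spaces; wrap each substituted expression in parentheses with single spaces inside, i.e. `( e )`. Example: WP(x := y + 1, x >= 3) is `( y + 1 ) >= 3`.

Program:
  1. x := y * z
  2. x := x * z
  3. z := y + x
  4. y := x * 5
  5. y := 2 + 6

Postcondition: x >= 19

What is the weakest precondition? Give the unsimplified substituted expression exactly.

post: x >= 19
stmt 5: y := 2 + 6  -- replace 0 occurrence(s) of y with (2 + 6)
  => x >= 19
stmt 4: y := x * 5  -- replace 0 occurrence(s) of y with (x * 5)
  => x >= 19
stmt 3: z := y + x  -- replace 0 occurrence(s) of z with (y + x)
  => x >= 19
stmt 2: x := x * z  -- replace 1 occurrence(s) of x with (x * z)
  => ( x * z ) >= 19
stmt 1: x := y * z  -- replace 1 occurrence(s) of x with (y * z)
  => ( ( y * z ) * z ) >= 19

Answer: ( ( y * z ) * z ) >= 19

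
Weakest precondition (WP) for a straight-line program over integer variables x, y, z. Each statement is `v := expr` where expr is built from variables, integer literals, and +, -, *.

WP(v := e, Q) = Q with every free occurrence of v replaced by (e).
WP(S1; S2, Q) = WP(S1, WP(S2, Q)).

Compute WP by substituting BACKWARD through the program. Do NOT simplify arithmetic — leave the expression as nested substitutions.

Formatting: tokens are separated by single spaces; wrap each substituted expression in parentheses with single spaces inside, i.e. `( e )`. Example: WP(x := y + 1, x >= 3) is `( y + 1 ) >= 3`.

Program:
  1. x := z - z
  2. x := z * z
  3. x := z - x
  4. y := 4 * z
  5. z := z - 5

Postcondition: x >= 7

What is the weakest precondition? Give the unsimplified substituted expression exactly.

Answer: ( z - ( z * z ) ) >= 7

Derivation:
post: x >= 7
stmt 5: z := z - 5  -- replace 0 occurrence(s) of z with (z - 5)
  => x >= 7
stmt 4: y := 4 * z  -- replace 0 occurrence(s) of y with (4 * z)
  => x >= 7
stmt 3: x := z - x  -- replace 1 occurrence(s) of x with (z - x)
  => ( z - x ) >= 7
stmt 2: x := z * z  -- replace 1 occurrence(s) of x with (z * z)
  => ( z - ( z * z ) ) >= 7
stmt 1: x := z - z  -- replace 0 occurrence(s) of x with (z - z)
  => ( z - ( z * z ) ) >= 7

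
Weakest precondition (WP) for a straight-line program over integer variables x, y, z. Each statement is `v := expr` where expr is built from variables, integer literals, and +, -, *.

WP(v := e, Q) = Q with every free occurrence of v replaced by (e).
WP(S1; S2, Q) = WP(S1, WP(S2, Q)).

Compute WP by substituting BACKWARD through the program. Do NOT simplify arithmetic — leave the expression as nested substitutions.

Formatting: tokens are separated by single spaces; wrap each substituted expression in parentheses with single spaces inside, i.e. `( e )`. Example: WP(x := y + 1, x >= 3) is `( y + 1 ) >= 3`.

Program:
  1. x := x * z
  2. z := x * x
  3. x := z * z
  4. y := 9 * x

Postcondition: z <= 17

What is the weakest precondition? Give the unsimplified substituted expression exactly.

Answer: ( ( x * z ) * ( x * z ) ) <= 17

Derivation:
post: z <= 17
stmt 4: y := 9 * x  -- replace 0 occurrence(s) of y with (9 * x)
  => z <= 17
stmt 3: x := z * z  -- replace 0 occurrence(s) of x with (z * z)
  => z <= 17
stmt 2: z := x * x  -- replace 1 occurrence(s) of z with (x * x)
  => ( x * x ) <= 17
stmt 1: x := x * z  -- replace 2 occurrence(s) of x with (x * z)
  => ( ( x * z ) * ( x * z ) ) <= 17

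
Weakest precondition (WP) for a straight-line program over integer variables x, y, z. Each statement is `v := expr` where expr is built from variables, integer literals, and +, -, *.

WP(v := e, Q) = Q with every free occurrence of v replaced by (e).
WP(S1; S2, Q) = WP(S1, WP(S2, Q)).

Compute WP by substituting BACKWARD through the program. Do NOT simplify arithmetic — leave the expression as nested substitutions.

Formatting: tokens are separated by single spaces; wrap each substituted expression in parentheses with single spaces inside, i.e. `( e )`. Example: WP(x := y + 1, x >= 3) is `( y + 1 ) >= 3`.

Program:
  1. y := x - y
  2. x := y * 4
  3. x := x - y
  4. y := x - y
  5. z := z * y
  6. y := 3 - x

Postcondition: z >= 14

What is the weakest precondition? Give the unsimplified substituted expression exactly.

post: z >= 14
stmt 6: y := 3 - x  -- replace 0 occurrence(s) of y with (3 - x)
  => z >= 14
stmt 5: z := z * y  -- replace 1 occurrence(s) of z with (z * y)
  => ( z * y ) >= 14
stmt 4: y := x - y  -- replace 1 occurrence(s) of y with (x - y)
  => ( z * ( x - y ) ) >= 14
stmt 3: x := x - y  -- replace 1 occurrence(s) of x with (x - y)
  => ( z * ( ( x - y ) - y ) ) >= 14
stmt 2: x := y * 4  -- replace 1 occurrence(s) of x with (y * 4)
  => ( z * ( ( ( y * 4 ) - y ) - y ) ) >= 14
stmt 1: y := x - y  -- replace 3 occurrence(s) of y with (x - y)
  => ( z * ( ( ( ( x - y ) * 4 ) - ( x - y ) ) - ( x - y ) ) ) >= 14

Answer: ( z * ( ( ( ( x - y ) * 4 ) - ( x - y ) ) - ( x - y ) ) ) >= 14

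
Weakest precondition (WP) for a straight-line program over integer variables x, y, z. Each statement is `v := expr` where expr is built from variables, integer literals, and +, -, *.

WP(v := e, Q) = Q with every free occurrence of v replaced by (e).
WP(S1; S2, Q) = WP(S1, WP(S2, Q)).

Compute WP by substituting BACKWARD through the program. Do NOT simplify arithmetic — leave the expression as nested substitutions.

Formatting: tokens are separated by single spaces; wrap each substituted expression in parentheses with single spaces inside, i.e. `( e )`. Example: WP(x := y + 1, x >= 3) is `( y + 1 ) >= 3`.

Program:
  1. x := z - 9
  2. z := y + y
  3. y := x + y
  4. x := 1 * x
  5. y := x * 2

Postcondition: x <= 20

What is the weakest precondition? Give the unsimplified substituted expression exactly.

post: x <= 20
stmt 5: y := x * 2  -- replace 0 occurrence(s) of y with (x * 2)
  => x <= 20
stmt 4: x := 1 * x  -- replace 1 occurrence(s) of x with (1 * x)
  => ( 1 * x ) <= 20
stmt 3: y := x + y  -- replace 0 occurrence(s) of y with (x + y)
  => ( 1 * x ) <= 20
stmt 2: z := y + y  -- replace 0 occurrence(s) of z with (y + y)
  => ( 1 * x ) <= 20
stmt 1: x := z - 9  -- replace 1 occurrence(s) of x with (z - 9)
  => ( 1 * ( z - 9 ) ) <= 20

Answer: ( 1 * ( z - 9 ) ) <= 20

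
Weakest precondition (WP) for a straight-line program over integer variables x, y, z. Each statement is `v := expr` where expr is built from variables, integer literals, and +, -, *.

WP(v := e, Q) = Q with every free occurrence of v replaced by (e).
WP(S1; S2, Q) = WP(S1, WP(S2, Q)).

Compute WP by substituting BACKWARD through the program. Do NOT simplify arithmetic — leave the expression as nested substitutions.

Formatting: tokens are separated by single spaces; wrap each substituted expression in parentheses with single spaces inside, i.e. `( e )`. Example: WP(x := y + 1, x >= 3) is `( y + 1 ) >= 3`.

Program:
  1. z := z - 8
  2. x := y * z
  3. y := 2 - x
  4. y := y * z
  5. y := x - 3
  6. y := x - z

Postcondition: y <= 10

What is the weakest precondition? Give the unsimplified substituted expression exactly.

Answer: ( ( y * ( z - 8 ) ) - ( z - 8 ) ) <= 10

Derivation:
post: y <= 10
stmt 6: y := x - z  -- replace 1 occurrence(s) of y with (x - z)
  => ( x - z ) <= 10
stmt 5: y := x - 3  -- replace 0 occurrence(s) of y with (x - 3)
  => ( x - z ) <= 10
stmt 4: y := y * z  -- replace 0 occurrence(s) of y with (y * z)
  => ( x - z ) <= 10
stmt 3: y := 2 - x  -- replace 0 occurrence(s) of y with (2 - x)
  => ( x - z ) <= 10
stmt 2: x := y * z  -- replace 1 occurrence(s) of x with (y * z)
  => ( ( y * z ) - z ) <= 10
stmt 1: z := z - 8  -- replace 2 occurrence(s) of z with (z - 8)
  => ( ( y * ( z - 8 ) ) - ( z - 8 ) ) <= 10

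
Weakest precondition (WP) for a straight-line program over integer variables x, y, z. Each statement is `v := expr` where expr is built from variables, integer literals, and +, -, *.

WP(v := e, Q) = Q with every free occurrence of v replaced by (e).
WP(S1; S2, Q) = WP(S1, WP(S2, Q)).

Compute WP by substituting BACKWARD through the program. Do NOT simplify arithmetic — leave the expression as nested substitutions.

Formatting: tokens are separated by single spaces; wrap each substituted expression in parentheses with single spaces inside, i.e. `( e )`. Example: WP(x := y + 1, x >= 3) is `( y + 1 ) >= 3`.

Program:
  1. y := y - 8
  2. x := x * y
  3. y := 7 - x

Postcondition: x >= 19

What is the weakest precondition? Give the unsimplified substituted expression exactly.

Answer: ( x * ( y - 8 ) ) >= 19

Derivation:
post: x >= 19
stmt 3: y := 7 - x  -- replace 0 occurrence(s) of y with (7 - x)
  => x >= 19
stmt 2: x := x * y  -- replace 1 occurrence(s) of x with (x * y)
  => ( x * y ) >= 19
stmt 1: y := y - 8  -- replace 1 occurrence(s) of y with (y - 8)
  => ( x * ( y - 8 ) ) >= 19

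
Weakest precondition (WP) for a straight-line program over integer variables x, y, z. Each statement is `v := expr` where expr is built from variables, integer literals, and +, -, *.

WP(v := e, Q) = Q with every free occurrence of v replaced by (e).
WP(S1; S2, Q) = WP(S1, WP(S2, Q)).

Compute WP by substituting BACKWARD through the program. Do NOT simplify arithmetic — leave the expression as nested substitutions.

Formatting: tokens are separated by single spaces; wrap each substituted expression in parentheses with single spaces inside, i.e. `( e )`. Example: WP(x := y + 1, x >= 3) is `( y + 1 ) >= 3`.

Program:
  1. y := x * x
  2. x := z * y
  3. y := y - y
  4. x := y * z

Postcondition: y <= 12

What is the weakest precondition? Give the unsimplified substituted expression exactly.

post: y <= 12
stmt 4: x := y * z  -- replace 0 occurrence(s) of x with (y * z)
  => y <= 12
stmt 3: y := y - y  -- replace 1 occurrence(s) of y with (y - y)
  => ( y - y ) <= 12
stmt 2: x := z * y  -- replace 0 occurrence(s) of x with (z * y)
  => ( y - y ) <= 12
stmt 1: y := x * x  -- replace 2 occurrence(s) of y with (x * x)
  => ( ( x * x ) - ( x * x ) ) <= 12

Answer: ( ( x * x ) - ( x * x ) ) <= 12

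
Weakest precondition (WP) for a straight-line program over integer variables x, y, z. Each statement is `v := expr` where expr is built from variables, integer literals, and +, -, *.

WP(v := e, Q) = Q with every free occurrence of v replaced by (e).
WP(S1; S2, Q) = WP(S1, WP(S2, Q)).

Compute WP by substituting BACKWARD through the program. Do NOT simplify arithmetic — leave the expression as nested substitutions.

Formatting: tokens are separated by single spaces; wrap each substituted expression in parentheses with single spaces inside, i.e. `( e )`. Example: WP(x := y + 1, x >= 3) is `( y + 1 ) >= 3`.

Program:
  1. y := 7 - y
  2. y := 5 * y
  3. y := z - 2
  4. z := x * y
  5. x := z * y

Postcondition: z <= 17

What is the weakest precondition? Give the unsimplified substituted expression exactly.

post: z <= 17
stmt 5: x := z * y  -- replace 0 occurrence(s) of x with (z * y)
  => z <= 17
stmt 4: z := x * y  -- replace 1 occurrence(s) of z with (x * y)
  => ( x * y ) <= 17
stmt 3: y := z - 2  -- replace 1 occurrence(s) of y with (z - 2)
  => ( x * ( z - 2 ) ) <= 17
stmt 2: y := 5 * y  -- replace 0 occurrence(s) of y with (5 * y)
  => ( x * ( z - 2 ) ) <= 17
stmt 1: y := 7 - y  -- replace 0 occurrence(s) of y with (7 - y)
  => ( x * ( z - 2 ) ) <= 17

Answer: ( x * ( z - 2 ) ) <= 17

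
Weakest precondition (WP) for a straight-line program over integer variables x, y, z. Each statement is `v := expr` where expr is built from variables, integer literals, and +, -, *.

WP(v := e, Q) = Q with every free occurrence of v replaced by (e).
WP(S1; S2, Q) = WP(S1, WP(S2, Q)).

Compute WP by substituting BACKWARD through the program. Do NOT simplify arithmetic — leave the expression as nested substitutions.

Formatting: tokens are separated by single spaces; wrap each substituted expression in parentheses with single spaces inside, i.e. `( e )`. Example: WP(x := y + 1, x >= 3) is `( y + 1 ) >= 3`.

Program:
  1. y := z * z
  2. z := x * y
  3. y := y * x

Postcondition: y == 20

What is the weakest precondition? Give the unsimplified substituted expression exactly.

Answer: ( ( z * z ) * x ) == 20

Derivation:
post: y == 20
stmt 3: y := y * x  -- replace 1 occurrence(s) of y with (y * x)
  => ( y * x ) == 20
stmt 2: z := x * y  -- replace 0 occurrence(s) of z with (x * y)
  => ( y * x ) == 20
stmt 1: y := z * z  -- replace 1 occurrence(s) of y with (z * z)
  => ( ( z * z ) * x ) == 20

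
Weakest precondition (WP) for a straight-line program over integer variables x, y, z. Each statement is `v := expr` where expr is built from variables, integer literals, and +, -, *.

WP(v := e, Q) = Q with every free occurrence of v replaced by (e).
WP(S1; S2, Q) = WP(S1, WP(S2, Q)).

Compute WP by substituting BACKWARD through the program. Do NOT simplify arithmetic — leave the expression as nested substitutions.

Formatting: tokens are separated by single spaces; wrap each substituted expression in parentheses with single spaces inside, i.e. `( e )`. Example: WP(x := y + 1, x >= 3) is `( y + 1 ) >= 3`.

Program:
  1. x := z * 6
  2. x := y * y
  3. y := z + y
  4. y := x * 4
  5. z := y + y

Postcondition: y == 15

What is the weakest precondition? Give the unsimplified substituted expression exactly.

Answer: ( ( y * y ) * 4 ) == 15

Derivation:
post: y == 15
stmt 5: z := y + y  -- replace 0 occurrence(s) of z with (y + y)
  => y == 15
stmt 4: y := x * 4  -- replace 1 occurrence(s) of y with (x * 4)
  => ( x * 4 ) == 15
stmt 3: y := z + y  -- replace 0 occurrence(s) of y with (z + y)
  => ( x * 4 ) == 15
stmt 2: x := y * y  -- replace 1 occurrence(s) of x with (y * y)
  => ( ( y * y ) * 4 ) == 15
stmt 1: x := z * 6  -- replace 0 occurrence(s) of x with (z * 6)
  => ( ( y * y ) * 4 ) == 15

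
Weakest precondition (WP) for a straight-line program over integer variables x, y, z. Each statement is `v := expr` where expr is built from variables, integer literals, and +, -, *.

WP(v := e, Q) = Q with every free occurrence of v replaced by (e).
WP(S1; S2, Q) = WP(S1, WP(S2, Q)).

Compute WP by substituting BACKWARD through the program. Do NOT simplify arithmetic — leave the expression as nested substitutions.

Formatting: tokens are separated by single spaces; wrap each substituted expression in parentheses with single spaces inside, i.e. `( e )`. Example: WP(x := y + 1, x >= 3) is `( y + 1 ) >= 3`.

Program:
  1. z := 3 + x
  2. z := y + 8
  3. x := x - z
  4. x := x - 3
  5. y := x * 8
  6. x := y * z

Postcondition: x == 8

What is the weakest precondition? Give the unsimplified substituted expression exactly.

Answer: ( ( ( ( x - ( y + 8 ) ) - 3 ) * 8 ) * ( y + 8 ) ) == 8

Derivation:
post: x == 8
stmt 6: x := y * z  -- replace 1 occurrence(s) of x with (y * z)
  => ( y * z ) == 8
stmt 5: y := x * 8  -- replace 1 occurrence(s) of y with (x * 8)
  => ( ( x * 8 ) * z ) == 8
stmt 4: x := x - 3  -- replace 1 occurrence(s) of x with (x - 3)
  => ( ( ( x - 3 ) * 8 ) * z ) == 8
stmt 3: x := x - z  -- replace 1 occurrence(s) of x with (x - z)
  => ( ( ( ( x - z ) - 3 ) * 8 ) * z ) == 8
stmt 2: z := y + 8  -- replace 2 occurrence(s) of z with (y + 8)
  => ( ( ( ( x - ( y + 8 ) ) - 3 ) * 8 ) * ( y + 8 ) ) == 8
stmt 1: z := 3 + x  -- replace 0 occurrence(s) of z with (3 + x)
  => ( ( ( ( x - ( y + 8 ) ) - 3 ) * 8 ) * ( y + 8 ) ) == 8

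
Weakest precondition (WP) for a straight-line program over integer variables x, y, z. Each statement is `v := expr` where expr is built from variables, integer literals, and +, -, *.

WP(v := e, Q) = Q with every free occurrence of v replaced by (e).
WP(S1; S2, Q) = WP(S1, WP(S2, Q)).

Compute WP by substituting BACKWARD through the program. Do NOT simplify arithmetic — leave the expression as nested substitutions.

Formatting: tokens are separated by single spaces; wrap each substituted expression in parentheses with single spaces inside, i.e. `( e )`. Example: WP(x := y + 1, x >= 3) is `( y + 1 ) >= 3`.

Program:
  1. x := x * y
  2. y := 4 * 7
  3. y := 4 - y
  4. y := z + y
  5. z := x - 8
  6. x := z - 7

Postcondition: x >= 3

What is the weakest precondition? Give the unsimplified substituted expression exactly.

post: x >= 3
stmt 6: x := z - 7  -- replace 1 occurrence(s) of x with (z - 7)
  => ( z - 7 ) >= 3
stmt 5: z := x - 8  -- replace 1 occurrence(s) of z with (x - 8)
  => ( ( x - 8 ) - 7 ) >= 3
stmt 4: y := z + y  -- replace 0 occurrence(s) of y with (z + y)
  => ( ( x - 8 ) - 7 ) >= 3
stmt 3: y := 4 - y  -- replace 0 occurrence(s) of y with (4 - y)
  => ( ( x - 8 ) - 7 ) >= 3
stmt 2: y := 4 * 7  -- replace 0 occurrence(s) of y with (4 * 7)
  => ( ( x - 8 ) - 7 ) >= 3
stmt 1: x := x * y  -- replace 1 occurrence(s) of x with (x * y)
  => ( ( ( x * y ) - 8 ) - 7 ) >= 3

Answer: ( ( ( x * y ) - 8 ) - 7 ) >= 3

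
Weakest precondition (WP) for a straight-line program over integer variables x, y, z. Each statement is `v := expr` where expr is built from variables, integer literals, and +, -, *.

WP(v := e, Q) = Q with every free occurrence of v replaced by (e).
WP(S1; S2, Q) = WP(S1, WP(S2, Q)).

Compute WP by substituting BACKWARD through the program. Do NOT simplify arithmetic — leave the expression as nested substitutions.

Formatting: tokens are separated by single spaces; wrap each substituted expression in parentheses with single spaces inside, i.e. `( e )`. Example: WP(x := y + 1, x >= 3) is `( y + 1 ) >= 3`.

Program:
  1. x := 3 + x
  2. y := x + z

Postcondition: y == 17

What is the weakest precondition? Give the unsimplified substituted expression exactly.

post: y == 17
stmt 2: y := x + z  -- replace 1 occurrence(s) of y with (x + z)
  => ( x + z ) == 17
stmt 1: x := 3 + x  -- replace 1 occurrence(s) of x with (3 + x)
  => ( ( 3 + x ) + z ) == 17

Answer: ( ( 3 + x ) + z ) == 17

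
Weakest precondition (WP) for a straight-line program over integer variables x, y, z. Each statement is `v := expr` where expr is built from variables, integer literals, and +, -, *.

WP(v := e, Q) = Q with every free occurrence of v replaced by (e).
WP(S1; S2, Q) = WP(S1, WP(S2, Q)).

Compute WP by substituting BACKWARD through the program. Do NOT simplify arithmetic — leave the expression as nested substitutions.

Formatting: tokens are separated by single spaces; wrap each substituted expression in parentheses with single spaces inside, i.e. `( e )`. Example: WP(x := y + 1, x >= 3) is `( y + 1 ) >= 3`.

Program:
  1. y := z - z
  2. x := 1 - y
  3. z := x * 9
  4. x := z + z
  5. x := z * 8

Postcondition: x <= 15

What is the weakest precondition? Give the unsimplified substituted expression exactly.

Answer: ( ( ( 1 - ( z - z ) ) * 9 ) * 8 ) <= 15

Derivation:
post: x <= 15
stmt 5: x := z * 8  -- replace 1 occurrence(s) of x with (z * 8)
  => ( z * 8 ) <= 15
stmt 4: x := z + z  -- replace 0 occurrence(s) of x with (z + z)
  => ( z * 8 ) <= 15
stmt 3: z := x * 9  -- replace 1 occurrence(s) of z with (x * 9)
  => ( ( x * 9 ) * 8 ) <= 15
stmt 2: x := 1 - y  -- replace 1 occurrence(s) of x with (1 - y)
  => ( ( ( 1 - y ) * 9 ) * 8 ) <= 15
stmt 1: y := z - z  -- replace 1 occurrence(s) of y with (z - z)
  => ( ( ( 1 - ( z - z ) ) * 9 ) * 8 ) <= 15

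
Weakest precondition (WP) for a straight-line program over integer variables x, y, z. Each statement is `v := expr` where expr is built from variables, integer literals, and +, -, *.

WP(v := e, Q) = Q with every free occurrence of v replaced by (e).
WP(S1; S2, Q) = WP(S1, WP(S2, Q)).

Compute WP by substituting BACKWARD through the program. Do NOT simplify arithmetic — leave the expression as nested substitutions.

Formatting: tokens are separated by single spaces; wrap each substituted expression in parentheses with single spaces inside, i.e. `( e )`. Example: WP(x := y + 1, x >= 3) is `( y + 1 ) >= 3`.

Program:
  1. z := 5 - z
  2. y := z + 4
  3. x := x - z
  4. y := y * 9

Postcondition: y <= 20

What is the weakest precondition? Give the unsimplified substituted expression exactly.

post: y <= 20
stmt 4: y := y * 9  -- replace 1 occurrence(s) of y with (y * 9)
  => ( y * 9 ) <= 20
stmt 3: x := x - z  -- replace 0 occurrence(s) of x with (x - z)
  => ( y * 9 ) <= 20
stmt 2: y := z + 4  -- replace 1 occurrence(s) of y with (z + 4)
  => ( ( z + 4 ) * 9 ) <= 20
stmt 1: z := 5 - z  -- replace 1 occurrence(s) of z with (5 - z)
  => ( ( ( 5 - z ) + 4 ) * 9 ) <= 20

Answer: ( ( ( 5 - z ) + 4 ) * 9 ) <= 20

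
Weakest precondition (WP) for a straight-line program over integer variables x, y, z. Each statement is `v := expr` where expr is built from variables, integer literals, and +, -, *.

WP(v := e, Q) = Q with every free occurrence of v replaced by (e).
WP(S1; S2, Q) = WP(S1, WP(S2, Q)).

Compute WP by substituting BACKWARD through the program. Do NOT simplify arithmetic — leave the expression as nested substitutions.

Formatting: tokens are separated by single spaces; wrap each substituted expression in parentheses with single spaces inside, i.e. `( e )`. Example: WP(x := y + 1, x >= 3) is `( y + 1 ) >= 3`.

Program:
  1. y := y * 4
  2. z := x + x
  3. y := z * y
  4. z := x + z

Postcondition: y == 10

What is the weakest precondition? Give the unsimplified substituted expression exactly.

Answer: ( ( x + x ) * ( y * 4 ) ) == 10

Derivation:
post: y == 10
stmt 4: z := x + z  -- replace 0 occurrence(s) of z with (x + z)
  => y == 10
stmt 3: y := z * y  -- replace 1 occurrence(s) of y with (z * y)
  => ( z * y ) == 10
stmt 2: z := x + x  -- replace 1 occurrence(s) of z with (x + x)
  => ( ( x + x ) * y ) == 10
stmt 1: y := y * 4  -- replace 1 occurrence(s) of y with (y * 4)
  => ( ( x + x ) * ( y * 4 ) ) == 10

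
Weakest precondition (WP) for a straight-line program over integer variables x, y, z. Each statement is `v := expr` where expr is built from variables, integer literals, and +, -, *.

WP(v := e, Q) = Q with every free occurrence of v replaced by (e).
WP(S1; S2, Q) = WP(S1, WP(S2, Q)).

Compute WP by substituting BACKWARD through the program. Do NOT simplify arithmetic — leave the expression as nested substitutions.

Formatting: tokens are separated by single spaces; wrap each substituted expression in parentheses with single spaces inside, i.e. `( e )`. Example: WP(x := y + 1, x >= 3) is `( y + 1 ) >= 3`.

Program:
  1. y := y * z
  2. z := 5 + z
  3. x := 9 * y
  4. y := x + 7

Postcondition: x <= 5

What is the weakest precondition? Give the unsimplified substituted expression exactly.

post: x <= 5
stmt 4: y := x + 7  -- replace 0 occurrence(s) of y with (x + 7)
  => x <= 5
stmt 3: x := 9 * y  -- replace 1 occurrence(s) of x with (9 * y)
  => ( 9 * y ) <= 5
stmt 2: z := 5 + z  -- replace 0 occurrence(s) of z with (5 + z)
  => ( 9 * y ) <= 5
stmt 1: y := y * z  -- replace 1 occurrence(s) of y with (y * z)
  => ( 9 * ( y * z ) ) <= 5

Answer: ( 9 * ( y * z ) ) <= 5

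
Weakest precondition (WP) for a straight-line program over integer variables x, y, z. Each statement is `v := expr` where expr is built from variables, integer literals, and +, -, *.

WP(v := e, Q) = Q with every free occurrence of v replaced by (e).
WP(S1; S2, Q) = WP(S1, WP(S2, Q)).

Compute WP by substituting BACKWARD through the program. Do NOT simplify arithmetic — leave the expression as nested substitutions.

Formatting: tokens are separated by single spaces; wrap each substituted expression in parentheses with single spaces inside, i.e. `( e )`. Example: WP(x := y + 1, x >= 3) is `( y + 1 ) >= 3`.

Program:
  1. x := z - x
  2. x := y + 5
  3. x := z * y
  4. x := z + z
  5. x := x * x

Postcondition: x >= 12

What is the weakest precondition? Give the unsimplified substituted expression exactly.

Answer: ( ( z + z ) * ( z + z ) ) >= 12

Derivation:
post: x >= 12
stmt 5: x := x * x  -- replace 1 occurrence(s) of x with (x * x)
  => ( x * x ) >= 12
stmt 4: x := z + z  -- replace 2 occurrence(s) of x with (z + z)
  => ( ( z + z ) * ( z + z ) ) >= 12
stmt 3: x := z * y  -- replace 0 occurrence(s) of x with (z * y)
  => ( ( z + z ) * ( z + z ) ) >= 12
stmt 2: x := y + 5  -- replace 0 occurrence(s) of x with (y + 5)
  => ( ( z + z ) * ( z + z ) ) >= 12
stmt 1: x := z - x  -- replace 0 occurrence(s) of x with (z - x)
  => ( ( z + z ) * ( z + z ) ) >= 12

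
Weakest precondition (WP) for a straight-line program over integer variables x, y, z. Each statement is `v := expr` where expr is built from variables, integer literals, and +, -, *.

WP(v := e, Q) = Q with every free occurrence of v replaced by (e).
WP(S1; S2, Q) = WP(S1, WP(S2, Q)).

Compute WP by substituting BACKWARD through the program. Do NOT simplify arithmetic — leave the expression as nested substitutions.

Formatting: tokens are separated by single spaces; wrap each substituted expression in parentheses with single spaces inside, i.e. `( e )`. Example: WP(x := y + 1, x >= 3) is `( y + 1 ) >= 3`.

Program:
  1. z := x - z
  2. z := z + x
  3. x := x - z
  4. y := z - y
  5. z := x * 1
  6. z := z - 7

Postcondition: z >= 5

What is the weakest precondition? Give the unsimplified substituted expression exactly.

Answer: ( ( ( x - ( ( x - z ) + x ) ) * 1 ) - 7 ) >= 5

Derivation:
post: z >= 5
stmt 6: z := z - 7  -- replace 1 occurrence(s) of z with (z - 7)
  => ( z - 7 ) >= 5
stmt 5: z := x * 1  -- replace 1 occurrence(s) of z with (x * 1)
  => ( ( x * 1 ) - 7 ) >= 5
stmt 4: y := z - y  -- replace 0 occurrence(s) of y with (z - y)
  => ( ( x * 1 ) - 7 ) >= 5
stmt 3: x := x - z  -- replace 1 occurrence(s) of x with (x - z)
  => ( ( ( x - z ) * 1 ) - 7 ) >= 5
stmt 2: z := z + x  -- replace 1 occurrence(s) of z with (z + x)
  => ( ( ( x - ( z + x ) ) * 1 ) - 7 ) >= 5
stmt 1: z := x - z  -- replace 1 occurrence(s) of z with (x - z)
  => ( ( ( x - ( ( x - z ) + x ) ) * 1 ) - 7 ) >= 5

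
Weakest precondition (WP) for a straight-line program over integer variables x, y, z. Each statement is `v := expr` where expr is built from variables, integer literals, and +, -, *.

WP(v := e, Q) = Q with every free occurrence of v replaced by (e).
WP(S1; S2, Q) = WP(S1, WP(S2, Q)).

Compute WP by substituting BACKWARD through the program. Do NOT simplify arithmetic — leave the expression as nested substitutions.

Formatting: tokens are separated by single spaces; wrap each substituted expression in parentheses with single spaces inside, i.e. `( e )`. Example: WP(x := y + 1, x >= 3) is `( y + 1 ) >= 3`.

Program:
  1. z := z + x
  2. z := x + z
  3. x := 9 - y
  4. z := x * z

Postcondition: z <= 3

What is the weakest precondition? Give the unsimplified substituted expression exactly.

post: z <= 3
stmt 4: z := x * z  -- replace 1 occurrence(s) of z with (x * z)
  => ( x * z ) <= 3
stmt 3: x := 9 - y  -- replace 1 occurrence(s) of x with (9 - y)
  => ( ( 9 - y ) * z ) <= 3
stmt 2: z := x + z  -- replace 1 occurrence(s) of z with (x + z)
  => ( ( 9 - y ) * ( x + z ) ) <= 3
stmt 1: z := z + x  -- replace 1 occurrence(s) of z with (z + x)
  => ( ( 9 - y ) * ( x + ( z + x ) ) ) <= 3

Answer: ( ( 9 - y ) * ( x + ( z + x ) ) ) <= 3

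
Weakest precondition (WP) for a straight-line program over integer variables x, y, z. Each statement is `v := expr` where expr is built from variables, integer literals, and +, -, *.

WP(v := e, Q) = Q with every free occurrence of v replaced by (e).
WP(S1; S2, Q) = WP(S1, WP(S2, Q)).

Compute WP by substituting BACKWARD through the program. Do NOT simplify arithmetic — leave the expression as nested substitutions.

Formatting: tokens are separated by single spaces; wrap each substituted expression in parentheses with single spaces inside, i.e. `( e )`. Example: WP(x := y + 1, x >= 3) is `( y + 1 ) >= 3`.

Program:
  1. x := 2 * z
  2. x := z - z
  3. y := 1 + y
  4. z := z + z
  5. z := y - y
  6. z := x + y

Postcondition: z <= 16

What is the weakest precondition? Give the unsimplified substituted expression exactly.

post: z <= 16
stmt 6: z := x + y  -- replace 1 occurrence(s) of z with (x + y)
  => ( x + y ) <= 16
stmt 5: z := y - y  -- replace 0 occurrence(s) of z with (y - y)
  => ( x + y ) <= 16
stmt 4: z := z + z  -- replace 0 occurrence(s) of z with (z + z)
  => ( x + y ) <= 16
stmt 3: y := 1 + y  -- replace 1 occurrence(s) of y with (1 + y)
  => ( x + ( 1 + y ) ) <= 16
stmt 2: x := z - z  -- replace 1 occurrence(s) of x with (z - z)
  => ( ( z - z ) + ( 1 + y ) ) <= 16
stmt 1: x := 2 * z  -- replace 0 occurrence(s) of x with (2 * z)
  => ( ( z - z ) + ( 1 + y ) ) <= 16

Answer: ( ( z - z ) + ( 1 + y ) ) <= 16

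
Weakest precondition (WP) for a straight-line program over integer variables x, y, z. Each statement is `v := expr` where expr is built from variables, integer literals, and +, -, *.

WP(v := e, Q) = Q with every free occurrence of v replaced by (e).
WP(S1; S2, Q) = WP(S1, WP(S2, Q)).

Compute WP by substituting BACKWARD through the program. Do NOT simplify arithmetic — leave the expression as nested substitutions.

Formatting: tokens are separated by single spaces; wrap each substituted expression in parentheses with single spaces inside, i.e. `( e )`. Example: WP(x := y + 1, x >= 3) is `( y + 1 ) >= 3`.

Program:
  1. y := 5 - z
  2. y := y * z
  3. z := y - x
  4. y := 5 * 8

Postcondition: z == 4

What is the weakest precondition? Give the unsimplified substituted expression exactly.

Answer: ( ( ( 5 - z ) * z ) - x ) == 4

Derivation:
post: z == 4
stmt 4: y := 5 * 8  -- replace 0 occurrence(s) of y with (5 * 8)
  => z == 4
stmt 3: z := y - x  -- replace 1 occurrence(s) of z with (y - x)
  => ( y - x ) == 4
stmt 2: y := y * z  -- replace 1 occurrence(s) of y with (y * z)
  => ( ( y * z ) - x ) == 4
stmt 1: y := 5 - z  -- replace 1 occurrence(s) of y with (5 - z)
  => ( ( ( 5 - z ) * z ) - x ) == 4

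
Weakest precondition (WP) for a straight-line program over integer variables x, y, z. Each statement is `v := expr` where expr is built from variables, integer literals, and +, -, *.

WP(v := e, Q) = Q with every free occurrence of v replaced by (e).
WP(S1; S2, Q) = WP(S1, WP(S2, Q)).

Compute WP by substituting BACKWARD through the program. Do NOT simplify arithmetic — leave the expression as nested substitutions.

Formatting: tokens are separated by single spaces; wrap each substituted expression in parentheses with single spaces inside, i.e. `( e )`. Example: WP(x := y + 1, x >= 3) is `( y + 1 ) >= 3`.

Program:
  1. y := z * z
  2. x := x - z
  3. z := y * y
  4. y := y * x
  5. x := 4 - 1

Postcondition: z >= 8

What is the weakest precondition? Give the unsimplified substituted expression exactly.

Answer: ( ( z * z ) * ( z * z ) ) >= 8

Derivation:
post: z >= 8
stmt 5: x := 4 - 1  -- replace 0 occurrence(s) of x with (4 - 1)
  => z >= 8
stmt 4: y := y * x  -- replace 0 occurrence(s) of y with (y * x)
  => z >= 8
stmt 3: z := y * y  -- replace 1 occurrence(s) of z with (y * y)
  => ( y * y ) >= 8
stmt 2: x := x - z  -- replace 0 occurrence(s) of x with (x - z)
  => ( y * y ) >= 8
stmt 1: y := z * z  -- replace 2 occurrence(s) of y with (z * z)
  => ( ( z * z ) * ( z * z ) ) >= 8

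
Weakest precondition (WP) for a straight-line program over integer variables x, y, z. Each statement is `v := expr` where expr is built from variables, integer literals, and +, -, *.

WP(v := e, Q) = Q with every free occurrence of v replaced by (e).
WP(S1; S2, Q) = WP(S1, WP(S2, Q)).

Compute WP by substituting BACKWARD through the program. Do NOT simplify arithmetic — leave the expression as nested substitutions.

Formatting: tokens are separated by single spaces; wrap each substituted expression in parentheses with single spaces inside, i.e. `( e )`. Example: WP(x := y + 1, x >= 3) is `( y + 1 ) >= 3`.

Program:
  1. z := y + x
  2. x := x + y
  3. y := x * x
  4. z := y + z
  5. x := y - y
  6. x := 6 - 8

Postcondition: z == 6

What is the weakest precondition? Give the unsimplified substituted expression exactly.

post: z == 6
stmt 6: x := 6 - 8  -- replace 0 occurrence(s) of x with (6 - 8)
  => z == 6
stmt 5: x := y - y  -- replace 0 occurrence(s) of x with (y - y)
  => z == 6
stmt 4: z := y + z  -- replace 1 occurrence(s) of z with (y + z)
  => ( y + z ) == 6
stmt 3: y := x * x  -- replace 1 occurrence(s) of y with (x * x)
  => ( ( x * x ) + z ) == 6
stmt 2: x := x + y  -- replace 2 occurrence(s) of x with (x + y)
  => ( ( ( x + y ) * ( x + y ) ) + z ) == 6
stmt 1: z := y + x  -- replace 1 occurrence(s) of z with (y + x)
  => ( ( ( x + y ) * ( x + y ) ) + ( y + x ) ) == 6

Answer: ( ( ( x + y ) * ( x + y ) ) + ( y + x ) ) == 6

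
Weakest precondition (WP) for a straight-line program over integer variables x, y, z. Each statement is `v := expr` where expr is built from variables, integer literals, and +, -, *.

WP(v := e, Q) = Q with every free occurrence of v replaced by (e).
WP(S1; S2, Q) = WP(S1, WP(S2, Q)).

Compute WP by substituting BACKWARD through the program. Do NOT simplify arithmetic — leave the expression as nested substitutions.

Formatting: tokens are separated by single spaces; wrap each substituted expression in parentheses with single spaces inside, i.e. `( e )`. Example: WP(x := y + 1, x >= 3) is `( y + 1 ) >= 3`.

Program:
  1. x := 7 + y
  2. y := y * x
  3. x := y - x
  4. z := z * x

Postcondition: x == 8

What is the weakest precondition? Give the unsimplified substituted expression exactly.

post: x == 8
stmt 4: z := z * x  -- replace 0 occurrence(s) of z with (z * x)
  => x == 8
stmt 3: x := y - x  -- replace 1 occurrence(s) of x with (y - x)
  => ( y - x ) == 8
stmt 2: y := y * x  -- replace 1 occurrence(s) of y with (y * x)
  => ( ( y * x ) - x ) == 8
stmt 1: x := 7 + y  -- replace 2 occurrence(s) of x with (7 + y)
  => ( ( y * ( 7 + y ) ) - ( 7 + y ) ) == 8

Answer: ( ( y * ( 7 + y ) ) - ( 7 + y ) ) == 8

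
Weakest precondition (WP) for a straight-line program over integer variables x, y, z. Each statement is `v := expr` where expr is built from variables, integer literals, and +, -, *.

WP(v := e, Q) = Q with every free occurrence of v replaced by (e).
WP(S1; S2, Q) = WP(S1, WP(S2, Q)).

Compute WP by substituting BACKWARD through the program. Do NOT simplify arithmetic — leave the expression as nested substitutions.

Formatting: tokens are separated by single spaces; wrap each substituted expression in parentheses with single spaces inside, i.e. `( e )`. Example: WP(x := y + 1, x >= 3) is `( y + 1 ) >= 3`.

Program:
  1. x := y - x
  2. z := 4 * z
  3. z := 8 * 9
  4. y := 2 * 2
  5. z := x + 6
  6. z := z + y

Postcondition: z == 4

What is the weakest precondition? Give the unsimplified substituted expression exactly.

Answer: ( ( ( y - x ) + 6 ) + ( 2 * 2 ) ) == 4

Derivation:
post: z == 4
stmt 6: z := z + y  -- replace 1 occurrence(s) of z with (z + y)
  => ( z + y ) == 4
stmt 5: z := x + 6  -- replace 1 occurrence(s) of z with (x + 6)
  => ( ( x + 6 ) + y ) == 4
stmt 4: y := 2 * 2  -- replace 1 occurrence(s) of y with (2 * 2)
  => ( ( x + 6 ) + ( 2 * 2 ) ) == 4
stmt 3: z := 8 * 9  -- replace 0 occurrence(s) of z with (8 * 9)
  => ( ( x + 6 ) + ( 2 * 2 ) ) == 4
stmt 2: z := 4 * z  -- replace 0 occurrence(s) of z with (4 * z)
  => ( ( x + 6 ) + ( 2 * 2 ) ) == 4
stmt 1: x := y - x  -- replace 1 occurrence(s) of x with (y - x)
  => ( ( ( y - x ) + 6 ) + ( 2 * 2 ) ) == 4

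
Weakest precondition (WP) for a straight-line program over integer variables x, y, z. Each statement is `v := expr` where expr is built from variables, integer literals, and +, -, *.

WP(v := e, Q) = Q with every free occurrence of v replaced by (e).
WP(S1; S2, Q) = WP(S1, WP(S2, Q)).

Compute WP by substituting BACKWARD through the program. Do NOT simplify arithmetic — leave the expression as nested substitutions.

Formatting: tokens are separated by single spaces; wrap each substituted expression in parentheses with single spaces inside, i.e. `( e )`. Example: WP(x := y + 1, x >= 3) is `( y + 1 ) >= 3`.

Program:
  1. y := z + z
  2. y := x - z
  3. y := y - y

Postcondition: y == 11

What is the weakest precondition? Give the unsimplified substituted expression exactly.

post: y == 11
stmt 3: y := y - y  -- replace 1 occurrence(s) of y with (y - y)
  => ( y - y ) == 11
stmt 2: y := x - z  -- replace 2 occurrence(s) of y with (x - z)
  => ( ( x - z ) - ( x - z ) ) == 11
stmt 1: y := z + z  -- replace 0 occurrence(s) of y with (z + z)
  => ( ( x - z ) - ( x - z ) ) == 11

Answer: ( ( x - z ) - ( x - z ) ) == 11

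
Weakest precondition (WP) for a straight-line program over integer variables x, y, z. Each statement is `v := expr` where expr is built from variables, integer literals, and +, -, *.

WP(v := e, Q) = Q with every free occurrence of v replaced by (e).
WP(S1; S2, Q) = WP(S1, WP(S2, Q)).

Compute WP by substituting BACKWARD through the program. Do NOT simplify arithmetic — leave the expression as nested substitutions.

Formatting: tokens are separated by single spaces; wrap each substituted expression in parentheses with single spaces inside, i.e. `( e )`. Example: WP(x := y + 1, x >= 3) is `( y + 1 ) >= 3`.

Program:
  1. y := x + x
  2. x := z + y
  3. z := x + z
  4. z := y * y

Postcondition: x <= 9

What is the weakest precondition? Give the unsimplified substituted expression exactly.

post: x <= 9
stmt 4: z := y * y  -- replace 0 occurrence(s) of z with (y * y)
  => x <= 9
stmt 3: z := x + z  -- replace 0 occurrence(s) of z with (x + z)
  => x <= 9
stmt 2: x := z + y  -- replace 1 occurrence(s) of x with (z + y)
  => ( z + y ) <= 9
stmt 1: y := x + x  -- replace 1 occurrence(s) of y with (x + x)
  => ( z + ( x + x ) ) <= 9

Answer: ( z + ( x + x ) ) <= 9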